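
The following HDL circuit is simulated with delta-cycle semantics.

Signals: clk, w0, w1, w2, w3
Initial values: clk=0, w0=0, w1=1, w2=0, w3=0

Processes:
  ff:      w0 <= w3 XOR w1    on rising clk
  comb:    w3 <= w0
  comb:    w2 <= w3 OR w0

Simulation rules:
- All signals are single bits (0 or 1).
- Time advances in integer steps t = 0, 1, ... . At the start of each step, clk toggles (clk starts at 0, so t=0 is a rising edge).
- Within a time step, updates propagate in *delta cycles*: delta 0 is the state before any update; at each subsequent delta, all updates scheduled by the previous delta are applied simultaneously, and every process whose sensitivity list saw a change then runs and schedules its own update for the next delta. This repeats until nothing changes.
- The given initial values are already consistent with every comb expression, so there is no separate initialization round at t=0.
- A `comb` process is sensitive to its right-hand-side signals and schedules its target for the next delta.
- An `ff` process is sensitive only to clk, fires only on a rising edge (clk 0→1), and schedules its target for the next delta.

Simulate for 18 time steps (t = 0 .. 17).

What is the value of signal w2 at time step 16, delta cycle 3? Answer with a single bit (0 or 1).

t0.Δ0 w2=0 clk=0 w0=0 w3=0 w1=1
t0.Δ1 w2=0 clk=1 w0=0 w3=0 w1=1
t0.Δ2 w2=0 clk=1 w0=1 w3=0 w1=1
t0.Δ3 w2=1 clk=1 w0=1 w3=1 w1=1
t1.Δ0 w2=1 clk=1 w0=1 w3=1 w1=1
t1.Δ1 w2=1 clk=0 w0=1 w3=1 w1=1
t2.Δ0 w2=1 clk=0 w0=1 w3=1 w1=1
t2.Δ1 w2=1 clk=1 w0=1 w3=1 w1=1
t2.Δ2 w2=1 clk=1 w0=0 w3=1 w1=1
t2.Δ3 w2=1 clk=1 w0=0 w3=0 w1=1
t2.Δ4 w2=0 clk=1 w0=0 w3=0 w1=1
t3.Δ0 w2=0 clk=1 w0=0 w3=0 w1=1
t3.Δ1 w2=0 clk=0 w0=0 w3=0 w1=1
t4.Δ0 w2=0 clk=0 w0=0 w3=0 w1=1
t4.Δ1 w2=0 clk=1 w0=0 w3=0 w1=1
t4.Δ2 w2=0 clk=1 w0=1 w3=0 w1=1
t4.Δ3 w2=1 clk=1 w0=1 w3=1 w1=1
t5.Δ0 w2=1 clk=1 w0=1 w3=1 w1=1
t5.Δ1 w2=1 clk=0 w0=1 w3=1 w1=1
t6.Δ0 w2=1 clk=0 w0=1 w3=1 w1=1
t6.Δ1 w2=1 clk=1 w0=1 w3=1 w1=1
t6.Δ2 w2=1 clk=1 w0=0 w3=1 w1=1
t6.Δ3 w2=1 clk=1 w0=0 w3=0 w1=1
t6.Δ4 w2=0 clk=1 w0=0 w3=0 w1=1
t7.Δ0 w2=0 clk=1 w0=0 w3=0 w1=1
t7.Δ1 w2=0 clk=0 w0=0 w3=0 w1=1
t8.Δ0 w2=0 clk=0 w0=0 w3=0 w1=1
t8.Δ1 w2=0 clk=1 w0=0 w3=0 w1=1
t8.Δ2 w2=0 clk=1 w0=1 w3=0 w1=1
t8.Δ3 w2=1 clk=1 w0=1 w3=1 w1=1
t9.Δ0 w2=1 clk=1 w0=1 w3=1 w1=1
t9.Δ1 w2=1 clk=0 w0=1 w3=1 w1=1
t10.Δ0 w2=1 clk=0 w0=1 w3=1 w1=1
t10.Δ1 w2=1 clk=1 w0=1 w3=1 w1=1
t10.Δ2 w2=1 clk=1 w0=0 w3=1 w1=1
t10.Δ3 w2=1 clk=1 w0=0 w3=0 w1=1
t10.Δ4 w2=0 clk=1 w0=0 w3=0 w1=1
t11.Δ0 w2=0 clk=1 w0=0 w3=0 w1=1
t11.Δ1 w2=0 clk=0 w0=0 w3=0 w1=1
t12.Δ0 w2=0 clk=0 w0=0 w3=0 w1=1
t12.Δ1 w2=0 clk=1 w0=0 w3=0 w1=1
t12.Δ2 w2=0 clk=1 w0=1 w3=0 w1=1
t12.Δ3 w2=1 clk=1 w0=1 w3=1 w1=1
t13.Δ0 w2=1 clk=1 w0=1 w3=1 w1=1
t13.Δ1 w2=1 clk=0 w0=1 w3=1 w1=1
t14.Δ0 w2=1 clk=0 w0=1 w3=1 w1=1
t14.Δ1 w2=1 clk=1 w0=1 w3=1 w1=1
t14.Δ2 w2=1 clk=1 w0=0 w3=1 w1=1
t14.Δ3 w2=1 clk=1 w0=0 w3=0 w1=1
t14.Δ4 w2=0 clk=1 w0=0 w3=0 w1=1
t15.Δ0 w2=0 clk=1 w0=0 w3=0 w1=1
t15.Δ1 w2=0 clk=0 w0=0 w3=0 w1=1
t16.Δ0 w2=0 clk=0 w0=0 w3=0 w1=1
t16.Δ1 w2=0 clk=1 w0=0 w3=0 w1=1
t16.Δ2 w2=0 clk=1 w0=1 w3=0 w1=1
t16.Δ3 w2=1 clk=1 w0=1 w3=1 w1=1
t17.Δ0 w2=1 clk=1 w0=1 w3=1 w1=1
t17.Δ1 w2=1 clk=0 w0=1 w3=1 w1=1

1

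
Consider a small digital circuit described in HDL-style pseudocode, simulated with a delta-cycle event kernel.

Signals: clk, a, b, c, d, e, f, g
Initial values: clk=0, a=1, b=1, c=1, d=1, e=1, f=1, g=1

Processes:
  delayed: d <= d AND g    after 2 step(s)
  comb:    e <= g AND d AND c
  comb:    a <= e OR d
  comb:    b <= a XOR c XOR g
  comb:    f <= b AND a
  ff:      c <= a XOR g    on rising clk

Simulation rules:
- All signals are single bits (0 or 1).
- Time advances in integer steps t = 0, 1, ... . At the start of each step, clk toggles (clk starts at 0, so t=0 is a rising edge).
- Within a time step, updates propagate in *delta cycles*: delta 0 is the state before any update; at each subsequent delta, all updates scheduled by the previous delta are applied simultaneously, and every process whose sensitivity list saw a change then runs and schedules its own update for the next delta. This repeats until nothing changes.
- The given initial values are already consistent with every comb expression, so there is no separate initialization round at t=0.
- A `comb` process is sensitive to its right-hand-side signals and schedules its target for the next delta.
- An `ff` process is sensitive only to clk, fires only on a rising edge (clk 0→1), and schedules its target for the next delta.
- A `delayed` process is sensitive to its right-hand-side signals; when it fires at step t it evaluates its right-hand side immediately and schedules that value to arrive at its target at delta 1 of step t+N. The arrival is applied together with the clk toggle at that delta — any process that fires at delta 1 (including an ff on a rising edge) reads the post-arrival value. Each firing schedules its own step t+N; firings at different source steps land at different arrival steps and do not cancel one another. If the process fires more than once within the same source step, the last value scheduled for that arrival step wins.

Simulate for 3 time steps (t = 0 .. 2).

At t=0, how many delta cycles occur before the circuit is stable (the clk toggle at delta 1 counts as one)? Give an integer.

t0.Δ0 a=1 c=1 e=1 f=1 b=1 d=1 clk=0 g=1
t0.Δ1 a=1 c=1 e=1 f=1 b=1 d=1 clk=1 g=1
t0.Δ2 a=1 c=0 e=1 f=1 b=1 d=1 clk=1 g=1
t0.Δ3 a=1 c=0 e=0 f=1 b=0 d=1 clk=1 g=1
t0.Δ4 a=1 c=0 e=0 f=0 b=0 d=1 clk=1 g=1
t1.Δ0 a=1 c=0 e=0 f=0 b=0 d=1 clk=1 g=1
t1.Δ1 a=1 c=0 e=0 f=0 b=0 d=1 clk=0 g=1
t2.Δ0 a=1 c=0 e=0 f=0 b=0 d=1 clk=0 g=1
t2.Δ1 a=1 c=0 e=0 f=0 b=0 d=1 clk=1 g=1

4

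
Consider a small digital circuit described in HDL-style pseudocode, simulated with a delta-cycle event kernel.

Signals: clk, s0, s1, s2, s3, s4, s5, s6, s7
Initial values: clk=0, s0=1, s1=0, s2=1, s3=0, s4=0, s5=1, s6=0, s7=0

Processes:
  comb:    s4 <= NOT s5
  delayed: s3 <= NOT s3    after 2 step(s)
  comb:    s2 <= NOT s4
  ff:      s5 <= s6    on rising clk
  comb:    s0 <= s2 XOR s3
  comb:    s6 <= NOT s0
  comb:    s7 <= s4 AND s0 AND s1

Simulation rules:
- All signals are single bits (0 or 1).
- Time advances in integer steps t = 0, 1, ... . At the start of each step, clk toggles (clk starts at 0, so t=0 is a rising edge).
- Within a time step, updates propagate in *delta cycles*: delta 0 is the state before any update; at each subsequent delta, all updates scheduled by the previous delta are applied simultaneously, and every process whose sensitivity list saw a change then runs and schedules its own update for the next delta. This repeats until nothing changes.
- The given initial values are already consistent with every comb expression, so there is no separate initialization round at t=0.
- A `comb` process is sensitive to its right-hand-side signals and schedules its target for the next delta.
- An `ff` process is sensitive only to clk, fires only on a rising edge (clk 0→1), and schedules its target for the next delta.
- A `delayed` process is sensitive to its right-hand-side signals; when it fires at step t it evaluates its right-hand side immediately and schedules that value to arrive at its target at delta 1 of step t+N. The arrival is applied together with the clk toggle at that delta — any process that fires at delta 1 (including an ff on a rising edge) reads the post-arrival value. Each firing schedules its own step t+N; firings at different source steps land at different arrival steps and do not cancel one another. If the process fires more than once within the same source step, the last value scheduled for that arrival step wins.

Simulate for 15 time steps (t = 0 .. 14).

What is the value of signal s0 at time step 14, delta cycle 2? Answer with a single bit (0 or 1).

[bits: s1,s4,s2,s6,s5,s0,s7,s3,clk]
t=0: Δ0=001011000 Δ1=001011001 Δ2=001001001 Δ3=011001001 Δ4=010001001 Δ5=010000001 Δ6=010100001 | 6Δ
t=1: Δ0=010100001 Δ1=010100000 | 1Δ
t=2: Δ0=010100000 Δ1=010100001 Δ2=010110001 Δ3=000110001 Δ4=001110001 Δ5=001111001 Δ6=001011001 | 6Δ
t=3: Δ0=001011001 Δ1=001011000 | 1Δ
t=4: Δ0=001011000 Δ1=001011001 Δ2=001001001 Δ3=011001001 Δ4=010001001 Δ5=010000001 Δ6=010100001 | 6Δ
t=5: Δ0=010100001 Δ1=010100000 | 1Δ
t=6: Δ0=010100000 Δ1=010100001 Δ2=010110001 Δ3=000110001 Δ4=001110001 Δ5=001111001 Δ6=001011001 | 6Δ
t=7: Δ0=001011001 Δ1=001011000 | 1Δ
t=8: Δ0=001011000 Δ1=001011001 Δ2=001001001 Δ3=011001001 Δ4=010001001 Δ5=010000001 Δ6=010100001 | 6Δ
t=9: Δ0=010100001 Δ1=010100000 | 1Δ
t=10: Δ0=010100000 Δ1=010100001 Δ2=010110001 Δ3=000110001 Δ4=001110001 Δ5=001111001 Δ6=001011001 | 6Δ
t=11: Δ0=001011001 Δ1=001011000 | 1Δ
t=12: Δ0=001011000 Δ1=001011001 Δ2=001001001 Δ3=011001001 Δ4=010001001 Δ5=010000001 Δ6=010100001 | 6Δ
t=13: Δ0=010100001 Δ1=010100000 | 1Δ
t=14: Δ0=010100000 Δ1=010100001 Δ2=010110001 Δ3=000110001 Δ4=001110001 Δ5=001111001 Δ6=001011001 | 6Δ

0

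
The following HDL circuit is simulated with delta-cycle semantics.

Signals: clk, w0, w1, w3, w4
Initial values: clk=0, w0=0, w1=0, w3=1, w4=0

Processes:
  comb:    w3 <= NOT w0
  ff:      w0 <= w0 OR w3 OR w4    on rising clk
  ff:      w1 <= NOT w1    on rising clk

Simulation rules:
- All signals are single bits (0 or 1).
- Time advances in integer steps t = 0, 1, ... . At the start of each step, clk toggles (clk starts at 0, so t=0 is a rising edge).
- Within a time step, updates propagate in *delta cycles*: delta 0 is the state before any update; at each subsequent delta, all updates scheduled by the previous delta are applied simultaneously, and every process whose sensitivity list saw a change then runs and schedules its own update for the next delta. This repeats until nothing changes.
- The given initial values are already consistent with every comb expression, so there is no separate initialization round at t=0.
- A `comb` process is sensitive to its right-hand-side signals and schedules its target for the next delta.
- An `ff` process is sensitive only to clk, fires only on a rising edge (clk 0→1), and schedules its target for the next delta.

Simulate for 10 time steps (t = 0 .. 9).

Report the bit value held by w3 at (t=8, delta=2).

t0.Δ0 w4=0 clk=0 w1=0 w3=1 w0=0
t0.Δ1 w4=0 clk=1 w1=0 w3=1 w0=0
t0.Δ2 w4=0 clk=1 w1=1 w3=1 w0=1
t0.Δ3 w4=0 clk=1 w1=1 w3=0 w0=1
t1.Δ0 w4=0 clk=1 w1=1 w3=0 w0=1
t1.Δ1 w4=0 clk=0 w1=1 w3=0 w0=1
t2.Δ0 w4=0 clk=0 w1=1 w3=0 w0=1
t2.Δ1 w4=0 clk=1 w1=1 w3=0 w0=1
t2.Δ2 w4=0 clk=1 w1=0 w3=0 w0=1
t3.Δ0 w4=0 clk=1 w1=0 w3=0 w0=1
t3.Δ1 w4=0 clk=0 w1=0 w3=0 w0=1
t4.Δ0 w4=0 clk=0 w1=0 w3=0 w0=1
t4.Δ1 w4=0 clk=1 w1=0 w3=0 w0=1
t4.Δ2 w4=0 clk=1 w1=1 w3=0 w0=1
t5.Δ0 w4=0 clk=1 w1=1 w3=0 w0=1
t5.Δ1 w4=0 clk=0 w1=1 w3=0 w0=1
t6.Δ0 w4=0 clk=0 w1=1 w3=0 w0=1
t6.Δ1 w4=0 clk=1 w1=1 w3=0 w0=1
t6.Δ2 w4=0 clk=1 w1=0 w3=0 w0=1
t7.Δ0 w4=0 clk=1 w1=0 w3=0 w0=1
t7.Δ1 w4=0 clk=0 w1=0 w3=0 w0=1
t8.Δ0 w4=0 clk=0 w1=0 w3=0 w0=1
t8.Δ1 w4=0 clk=1 w1=0 w3=0 w0=1
t8.Δ2 w4=0 clk=1 w1=1 w3=0 w0=1
t9.Δ0 w4=0 clk=1 w1=1 w3=0 w0=1
t9.Δ1 w4=0 clk=0 w1=1 w3=0 w0=1

0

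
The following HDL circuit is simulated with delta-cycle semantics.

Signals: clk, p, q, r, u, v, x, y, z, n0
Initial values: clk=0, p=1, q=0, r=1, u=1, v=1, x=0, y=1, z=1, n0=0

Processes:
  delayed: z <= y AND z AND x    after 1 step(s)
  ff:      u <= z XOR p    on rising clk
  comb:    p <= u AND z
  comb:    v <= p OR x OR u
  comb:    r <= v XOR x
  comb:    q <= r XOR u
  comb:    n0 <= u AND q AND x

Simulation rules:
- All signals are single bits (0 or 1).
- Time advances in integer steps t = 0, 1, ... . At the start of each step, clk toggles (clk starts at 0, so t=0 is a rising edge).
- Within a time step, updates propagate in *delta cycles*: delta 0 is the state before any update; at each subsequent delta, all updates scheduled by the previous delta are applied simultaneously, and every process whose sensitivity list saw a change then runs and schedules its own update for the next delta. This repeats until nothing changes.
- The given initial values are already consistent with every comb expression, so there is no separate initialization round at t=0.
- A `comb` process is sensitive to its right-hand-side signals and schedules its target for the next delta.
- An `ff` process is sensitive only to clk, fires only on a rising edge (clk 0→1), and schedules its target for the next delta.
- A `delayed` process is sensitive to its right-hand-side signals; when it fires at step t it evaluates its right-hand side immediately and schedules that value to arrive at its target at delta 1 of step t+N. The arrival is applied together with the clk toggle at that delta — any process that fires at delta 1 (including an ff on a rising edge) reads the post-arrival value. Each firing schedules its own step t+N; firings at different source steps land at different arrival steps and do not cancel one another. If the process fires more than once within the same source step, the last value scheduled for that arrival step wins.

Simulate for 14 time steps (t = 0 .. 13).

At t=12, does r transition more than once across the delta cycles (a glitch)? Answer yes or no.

t=0 Δ0: z=1 p=1 x=0 clk=0 y=1 q=0 r=1 v=1 u=1 n0=0
  Δ1: clk:0→1
  Δ2: u:1→0
  Δ3: p:1→0, q:0→1
  Δ4: v:1→0
  Δ5: r:1→0
  Δ6: q:1→0
  (6Δ to stable)
t=1 Δ0: z=1 p=0 x=0 clk=1 y=1 q=0 r=0 v=0 u=0 n0=0
  Δ1: clk:1→0
  (1Δ to stable)
t=2 Δ0: z=1 p=0 x=0 clk=0 y=1 q=0 r=0 v=0 u=0 n0=0
  Δ1: clk:0→1
  Δ2: u:0→1
  Δ3: p:0→1, q:0→1, v:0→1
  Δ4: r:0→1
  Δ5: q:1→0
  (5Δ to stable)
t=3 Δ0: z=1 p=1 x=0 clk=1 y=1 q=0 r=1 v=1 u=1 n0=0
  Δ1: clk:1→0
  (1Δ to stable)
t=4 Δ0: z=1 p=1 x=0 clk=0 y=1 q=0 r=1 v=1 u=1 n0=0
  Δ1: clk:0→1
  Δ2: u:1→0
  Δ3: p:1→0, q:0→1
  Δ4: v:1→0
  Δ5: r:1→0
  Δ6: q:1→0
  (6Δ to stable)
t=5 Δ0: z=1 p=0 x=0 clk=1 y=1 q=0 r=0 v=0 u=0 n0=0
  Δ1: clk:1→0
  (1Δ to stable)
t=6 Δ0: z=1 p=0 x=0 clk=0 y=1 q=0 r=0 v=0 u=0 n0=0
  Δ1: clk:0→1
  Δ2: u:0→1
  Δ3: p:0→1, q:0→1, v:0→1
  Δ4: r:0→1
  Δ5: q:1→0
  (5Δ to stable)
t=7 Δ0: z=1 p=1 x=0 clk=1 y=1 q=0 r=1 v=1 u=1 n0=0
  Δ1: clk:1→0
  (1Δ to stable)
t=8 Δ0: z=1 p=1 x=0 clk=0 y=1 q=0 r=1 v=1 u=1 n0=0
  Δ1: clk:0→1
  Δ2: u:1→0
  Δ3: p:1→0, q:0→1
  Δ4: v:1→0
  Δ5: r:1→0
  Δ6: q:1→0
  (6Δ to stable)
t=9 Δ0: z=1 p=0 x=0 clk=1 y=1 q=0 r=0 v=0 u=0 n0=0
  Δ1: clk:1→0
  (1Δ to stable)
t=10 Δ0: z=1 p=0 x=0 clk=0 y=1 q=0 r=0 v=0 u=0 n0=0
  Δ1: clk:0→1
  Δ2: u:0→1
  Δ3: p:0→1, q:0→1, v:0→1
  Δ4: r:0→1
  Δ5: q:1→0
  (5Δ to stable)
t=11 Δ0: z=1 p=1 x=0 clk=1 y=1 q=0 r=1 v=1 u=1 n0=0
  Δ1: clk:1→0
  (1Δ to stable)
t=12 Δ0: z=1 p=1 x=0 clk=0 y=1 q=0 r=1 v=1 u=1 n0=0
  Δ1: clk:0→1
  Δ2: u:1→0
  Δ3: p:1→0, q:0→1
  Δ4: v:1→0
  Δ5: r:1→0
  Δ6: q:1→0
  (6Δ to stable)
t=13 Δ0: z=1 p=0 x=0 clk=1 y=1 q=0 r=0 v=0 u=0 n0=0
  Δ1: clk:1→0
  (1Δ to stable)

no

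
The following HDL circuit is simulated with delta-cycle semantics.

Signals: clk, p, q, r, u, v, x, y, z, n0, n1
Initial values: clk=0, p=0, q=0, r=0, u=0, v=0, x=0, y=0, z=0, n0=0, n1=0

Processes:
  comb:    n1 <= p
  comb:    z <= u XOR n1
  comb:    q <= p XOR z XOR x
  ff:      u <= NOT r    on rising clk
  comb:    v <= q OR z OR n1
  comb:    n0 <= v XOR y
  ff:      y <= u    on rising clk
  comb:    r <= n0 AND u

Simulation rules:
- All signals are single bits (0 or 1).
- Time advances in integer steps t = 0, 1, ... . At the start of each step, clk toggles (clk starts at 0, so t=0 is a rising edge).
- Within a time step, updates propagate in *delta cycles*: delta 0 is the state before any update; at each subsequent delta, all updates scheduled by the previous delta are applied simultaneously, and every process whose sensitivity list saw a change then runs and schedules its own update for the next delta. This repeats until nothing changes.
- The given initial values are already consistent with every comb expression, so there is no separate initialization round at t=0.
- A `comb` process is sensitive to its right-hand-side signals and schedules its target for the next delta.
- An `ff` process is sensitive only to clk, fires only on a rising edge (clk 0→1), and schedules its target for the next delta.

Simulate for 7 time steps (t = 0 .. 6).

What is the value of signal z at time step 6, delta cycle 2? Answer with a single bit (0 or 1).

[bits: z,q,r,x,n0,p,n1,clk,y,v,u]
t=0: Δ0=00000000000 Δ1=00000001000 Δ2=00000001001 Δ3=10000001001 Δ4=11000001011 Δ5=11001001011 Δ6=11101001011 | 6Δ
t=1: Δ0=11101001011 Δ1=11101000011 | 1Δ
t=2: Δ0=11101000011 Δ1=11101001011 Δ2=11101001110 Δ3=01000001110 Δ4=00000001110 Δ5=00000001100 Δ6=00001001100 | 6Δ
t=3: Δ0=00001001100 Δ1=00001000100 | 1Δ
t=4: Δ0=00001000100 Δ1=00001001100 Δ2=00001001001 Δ3=10100001001 Δ4=11000001011 Δ5=11001001011 Δ6=11101001011 | 6Δ
t=5: Δ0=11101001011 Δ1=11101000011 | 1Δ
t=6: Δ0=11101000011 Δ1=11101001011 Δ2=11101001110 Δ3=01000001110 Δ4=00000001110 Δ5=00000001100 Δ6=00001001100 | 6Δ

1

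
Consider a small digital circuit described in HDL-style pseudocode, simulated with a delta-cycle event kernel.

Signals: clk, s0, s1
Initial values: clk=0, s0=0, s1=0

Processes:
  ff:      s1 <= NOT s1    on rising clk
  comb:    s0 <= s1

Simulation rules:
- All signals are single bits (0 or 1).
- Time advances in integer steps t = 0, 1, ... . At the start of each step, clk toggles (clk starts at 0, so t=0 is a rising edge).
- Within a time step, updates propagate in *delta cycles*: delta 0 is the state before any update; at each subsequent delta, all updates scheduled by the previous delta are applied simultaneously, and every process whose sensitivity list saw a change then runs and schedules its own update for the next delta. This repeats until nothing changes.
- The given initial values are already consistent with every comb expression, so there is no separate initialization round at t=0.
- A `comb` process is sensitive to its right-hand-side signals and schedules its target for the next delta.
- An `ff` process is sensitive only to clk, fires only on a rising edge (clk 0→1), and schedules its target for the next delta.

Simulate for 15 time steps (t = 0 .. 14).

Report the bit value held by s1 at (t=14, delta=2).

[bits: s1,s0,clk]
t=0: Δ0=000 Δ1=001 Δ2=101 Δ3=111 | 3Δ
t=1: Δ0=111 Δ1=110 | 1Δ
t=2: Δ0=110 Δ1=111 Δ2=011 Δ3=001 | 3Δ
t=3: Δ0=001 Δ1=000 | 1Δ
t=4: Δ0=000 Δ1=001 Δ2=101 Δ3=111 | 3Δ
t=5: Δ0=111 Δ1=110 | 1Δ
t=6: Δ0=110 Δ1=111 Δ2=011 Δ3=001 | 3Δ
t=7: Δ0=001 Δ1=000 | 1Δ
t=8: Δ0=000 Δ1=001 Δ2=101 Δ3=111 | 3Δ
t=9: Δ0=111 Δ1=110 | 1Δ
t=10: Δ0=110 Δ1=111 Δ2=011 Δ3=001 | 3Δ
t=11: Δ0=001 Δ1=000 | 1Δ
t=12: Δ0=000 Δ1=001 Δ2=101 Δ3=111 | 3Δ
t=13: Δ0=111 Δ1=110 | 1Δ
t=14: Δ0=110 Δ1=111 Δ2=011 Δ3=001 | 3Δ

0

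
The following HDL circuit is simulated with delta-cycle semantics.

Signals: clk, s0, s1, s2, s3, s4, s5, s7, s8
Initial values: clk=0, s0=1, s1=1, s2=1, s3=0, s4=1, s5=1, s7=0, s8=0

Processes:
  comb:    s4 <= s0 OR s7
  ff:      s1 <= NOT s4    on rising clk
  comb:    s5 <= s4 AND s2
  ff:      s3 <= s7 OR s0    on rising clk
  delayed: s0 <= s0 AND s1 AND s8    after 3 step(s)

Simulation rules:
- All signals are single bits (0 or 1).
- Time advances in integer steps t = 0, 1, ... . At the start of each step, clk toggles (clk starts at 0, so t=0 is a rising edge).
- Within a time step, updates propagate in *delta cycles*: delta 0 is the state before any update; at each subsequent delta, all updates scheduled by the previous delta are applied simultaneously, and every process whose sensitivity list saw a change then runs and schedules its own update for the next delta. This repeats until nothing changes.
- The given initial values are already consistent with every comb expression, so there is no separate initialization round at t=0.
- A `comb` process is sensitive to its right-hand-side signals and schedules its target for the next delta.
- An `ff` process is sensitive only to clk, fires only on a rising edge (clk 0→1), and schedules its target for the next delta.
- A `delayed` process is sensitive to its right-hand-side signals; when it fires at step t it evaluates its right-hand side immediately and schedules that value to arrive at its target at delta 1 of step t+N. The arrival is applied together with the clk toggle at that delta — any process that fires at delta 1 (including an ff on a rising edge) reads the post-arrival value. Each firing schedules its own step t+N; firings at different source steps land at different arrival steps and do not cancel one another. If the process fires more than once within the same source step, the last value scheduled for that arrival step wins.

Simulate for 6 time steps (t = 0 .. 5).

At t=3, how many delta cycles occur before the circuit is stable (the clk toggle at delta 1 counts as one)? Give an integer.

t=0 Δ0: s0=1 s1=1 s3=0 s5=1 s4=1 s8=0 clk=0 s2=1 s7=0
  Δ1: clk:0→1
  Δ2: s1:1→0, s3:0→1
  (2Δ to stable)
t=1 Δ0: s0=1 s1=0 s3=1 s5=1 s4=1 s8=0 clk=1 s2=1 s7=0
  Δ1: clk:1→0
  (1Δ to stable)
t=2 Δ0: s0=1 s1=0 s3=1 s5=1 s4=1 s8=0 clk=0 s2=1 s7=0
  Δ1: clk:0→1
  (1Δ to stable)
t=3 Δ0: s0=1 s1=0 s3=1 s5=1 s4=1 s8=0 clk=1 s2=1 s7=0
  Δ1: s0:1→0, clk:1→0
  Δ2: s4:1→0
  Δ3: s5:1→0
  (3Δ to stable)
t=4 Δ0: s0=0 s1=0 s3=1 s5=0 s4=0 s8=0 clk=0 s2=1 s7=0
  Δ1: clk:0→1
  Δ2: s1:0→1, s3:1→0
  (2Δ to stable)
t=5 Δ0: s0=0 s1=1 s3=0 s5=0 s4=0 s8=0 clk=1 s2=1 s7=0
  Δ1: clk:1→0
  (1Δ to stable)

3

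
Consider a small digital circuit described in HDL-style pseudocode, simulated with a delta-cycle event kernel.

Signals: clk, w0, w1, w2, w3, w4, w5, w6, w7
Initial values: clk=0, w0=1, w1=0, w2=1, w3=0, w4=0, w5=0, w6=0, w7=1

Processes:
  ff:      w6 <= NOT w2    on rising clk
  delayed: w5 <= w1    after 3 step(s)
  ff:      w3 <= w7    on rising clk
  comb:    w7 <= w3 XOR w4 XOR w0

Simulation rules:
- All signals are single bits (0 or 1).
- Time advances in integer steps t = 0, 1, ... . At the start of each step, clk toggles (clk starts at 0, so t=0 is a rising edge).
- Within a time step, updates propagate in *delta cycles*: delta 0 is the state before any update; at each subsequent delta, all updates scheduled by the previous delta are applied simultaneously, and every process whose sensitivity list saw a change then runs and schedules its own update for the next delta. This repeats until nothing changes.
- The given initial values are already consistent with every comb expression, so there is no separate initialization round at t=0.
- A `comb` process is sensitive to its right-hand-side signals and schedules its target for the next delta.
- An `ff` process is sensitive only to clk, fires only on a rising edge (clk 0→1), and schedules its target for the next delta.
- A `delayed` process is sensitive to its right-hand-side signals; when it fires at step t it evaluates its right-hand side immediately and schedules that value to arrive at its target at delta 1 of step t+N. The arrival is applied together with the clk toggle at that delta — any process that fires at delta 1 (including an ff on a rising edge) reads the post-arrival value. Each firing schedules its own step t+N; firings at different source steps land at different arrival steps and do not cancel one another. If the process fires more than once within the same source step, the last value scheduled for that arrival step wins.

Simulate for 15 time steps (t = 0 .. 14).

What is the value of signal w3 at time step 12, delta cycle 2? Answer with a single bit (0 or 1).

[bits: w4,w6,w3,w7,clk,w0,w5,w1,w2]
t=0: Δ0=000101001 Δ1=000111001 Δ2=001111001 Δ3=001011001 | 3Δ
t=1: Δ0=001011001 Δ1=001001001 | 1Δ
t=2: Δ0=001001001 Δ1=001011001 Δ2=000011001 Δ3=000111001 | 3Δ
t=3: Δ0=000111001 Δ1=000101001 | 1Δ
t=4: Δ0=000101001 Δ1=000111001 Δ2=001111001 Δ3=001011001 | 3Δ
t=5: Δ0=001011001 Δ1=001001001 | 1Δ
t=6: Δ0=001001001 Δ1=001011001 Δ2=000011001 Δ3=000111001 | 3Δ
t=7: Δ0=000111001 Δ1=000101001 | 1Δ
t=8: Δ0=000101001 Δ1=000111001 Δ2=001111001 Δ3=001011001 | 3Δ
t=9: Δ0=001011001 Δ1=001001001 | 1Δ
t=10: Δ0=001001001 Δ1=001011001 Δ2=000011001 Δ3=000111001 | 3Δ
t=11: Δ0=000111001 Δ1=000101001 | 1Δ
t=12: Δ0=000101001 Δ1=000111001 Δ2=001111001 Δ3=001011001 | 3Δ
t=13: Δ0=001011001 Δ1=001001001 | 1Δ
t=14: Δ0=001001001 Δ1=001011001 Δ2=000011001 Δ3=000111001 | 3Δ

1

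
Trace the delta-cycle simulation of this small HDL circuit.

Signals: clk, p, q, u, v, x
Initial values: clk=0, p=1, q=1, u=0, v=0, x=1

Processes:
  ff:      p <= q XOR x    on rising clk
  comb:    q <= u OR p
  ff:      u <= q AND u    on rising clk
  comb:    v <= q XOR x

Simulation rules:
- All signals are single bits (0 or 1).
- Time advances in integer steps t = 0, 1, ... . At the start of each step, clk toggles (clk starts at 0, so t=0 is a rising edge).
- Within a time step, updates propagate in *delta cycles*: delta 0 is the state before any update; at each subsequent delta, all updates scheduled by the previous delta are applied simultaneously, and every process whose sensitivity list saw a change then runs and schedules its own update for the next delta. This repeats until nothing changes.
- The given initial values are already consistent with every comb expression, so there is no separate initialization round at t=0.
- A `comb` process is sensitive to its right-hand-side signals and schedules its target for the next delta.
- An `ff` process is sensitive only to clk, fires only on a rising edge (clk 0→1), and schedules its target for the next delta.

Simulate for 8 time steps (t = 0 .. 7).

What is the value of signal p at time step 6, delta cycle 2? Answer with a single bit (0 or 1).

t0.Δ0 p=1 clk=0 u=0 x=1 v=0 q=1
t0.Δ1 p=1 clk=1 u=0 x=1 v=0 q=1
t0.Δ2 p=0 clk=1 u=0 x=1 v=0 q=1
t0.Δ3 p=0 clk=1 u=0 x=1 v=0 q=0
t0.Δ4 p=0 clk=1 u=0 x=1 v=1 q=0
t1.Δ0 p=0 clk=1 u=0 x=1 v=1 q=0
t1.Δ1 p=0 clk=0 u=0 x=1 v=1 q=0
t2.Δ0 p=0 clk=0 u=0 x=1 v=1 q=0
t2.Δ1 p=0 clk=1 u=0 x=1 v=1 q=0
t2.Δ2 p=1 clk=1 u=0 x=1 v=1 q=0
t2.Δ3 p=1 clk=1 u=0 x=1 v=1 q=1
t2.Δ4 p=1 clk=1 u=0 x=1 v=0 q=1
t3.Δ0 p=1 clk=1 u=0 x=1 v=0 q=1
t3.Δ1 p=1 clk=0 u=0 x=1 v=0 q=1
t4.Δ0 p=1 clk=0 u=0 x=1 v=0 q=1
t4.Δ1 p=1 clk=1 u=0 x=1 v=0 q=1
t4.Δ2 p=0 clk=1 u=0 x=1 v=0 q=1
t4.Δ3 p=0 clk=1 u=0 x=1 v=0 q=0
t4.Δ4 p=0 clk=1 u=0 x=1 v=1 q=0
t5.Δ0 p=0 clk=1 u=0 x=1 v=1 q=0
t5.Δ1 p=0 clk=0 u=0 x=1 v=1 q=0
t6.Δ0 p=0 clk=0 u=0 x=1 v=1 q=0
t6.Δ1 p=0 clk=1 u=0 x=1 v=1 q=0
t6.Δ2 p=1 clk=1 u=0 x=1 v=1 q=0
t6.Δ3 p=1 clk=1 u=0 x=1 v=1 q=1
t6.Δ4 p=1 clk=1 u=0 x=1 v=0 q=1
t7.Δ0 p=1 clk=1 u=0 x=1 v=0 q=1
t7.Δ1 p=1 clk=0 u=0 x=1 v=0 q=1

1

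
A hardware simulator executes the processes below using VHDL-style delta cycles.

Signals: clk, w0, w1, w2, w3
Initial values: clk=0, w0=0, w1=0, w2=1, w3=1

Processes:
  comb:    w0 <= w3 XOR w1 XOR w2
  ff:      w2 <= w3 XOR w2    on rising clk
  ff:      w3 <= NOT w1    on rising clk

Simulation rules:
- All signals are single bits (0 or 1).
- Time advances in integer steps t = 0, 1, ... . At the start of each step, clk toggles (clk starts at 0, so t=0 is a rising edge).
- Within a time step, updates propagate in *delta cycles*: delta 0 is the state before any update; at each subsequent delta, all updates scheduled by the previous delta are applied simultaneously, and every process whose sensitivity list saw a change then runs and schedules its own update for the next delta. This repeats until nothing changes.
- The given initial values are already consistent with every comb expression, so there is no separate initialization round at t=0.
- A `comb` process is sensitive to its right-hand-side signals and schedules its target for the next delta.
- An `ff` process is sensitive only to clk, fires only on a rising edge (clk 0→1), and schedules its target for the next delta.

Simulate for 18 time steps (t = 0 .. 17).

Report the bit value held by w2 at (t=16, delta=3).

0

t0.Δ0 w1=0 w2=1 w0=0 clk=0 w3=1
t0.Δ1 w1=0 w2=1 w0=0 clk=1 w3=1
t0.Δ2 w1=0 w2=0 w0=0 clk=1 w3=1
t0.Δ3 w1=0 w2=0 w0=1 clk=1 w3=1
t1.Δ0 w1=0 w2=0 w0=1 clk=1 w3=1
t1.Δ1 w1=0 w2=0 w0=1 clk=0 w3=1
t2.Δ0 w1=0 w2=0 w0=1 clk=0 w3=1
t2.Δ1 w1=0 w2=0 w0=1 clk=1 w3=1
t2.Δ2 w1=0 w2=1 w0=1 clk=1 w3=1
t2.Δ3 w1=0 w2=1 w0=0 clk=1 w3=1
t3.Δ0 w1=0 w2=1 w0=0 clk=1 w3=1
t3.Δ1 w1=0 w2=1 w0=0 clk=0 w3=1
t4.Δ0 w1=0 w2=1 w0=0 clk=0 w3=1
t4.Δ1 w1=0 w2=1 w0=0 clk=1 w3=1
t4.Δ2 w1=0 w2=0 w0=0 clk=1 w3=1
t4.Δ3 w1=0 w2=0 w0=1 clk=1 w3=1
t5.Δ0 w1=0 w2=0 w0=1 clk=1 w3=1
t5.Δ1 w1=0 w2=0 w0=1 clk=0 w3=1
t6.Δ0 w1=0 w2=0 w0=1 clk=0 w3=1
t6.Δ1 w1=0 w2=0 w0=1 clk=1 w3=1
t6.Δ2 w1=0 w2=1 w0=1 clk=1 w3=1
t6.Δ3 w1=0 w2=1 w0=0 clk=1 w3=1
t7.Δ0 w1=0 w2=1 w0=0 clk=1 w3=1
t7.Δ1 w1=0 w2=1 w0=0 clk=0 w3=1
t8.Δ0 w1=0 w2=1 w0=0 clk=0 w3=1
t8.Δ1 w1=0 w2=1 w0=0 clk=1 w3=1
t8.Δ2 w1=0 w2=0 w0=0 clk=1 w3=1
t8.Δ3 w1=0 w2=0 w0=1 clk=1 w3=1
t9.Δ0 w1=0 w2=0 w0=1 clk=1 w3=1
t9.Δ1 w1=0 w2=0 w0=1 clk=0 w3=1
t10.Δ0 w1=0 w2=0 w0=1 clk=0 w3=1
t10.Δ1 w1=0 w2=0 w0=1 clk=1 w3=1
t10.Δ2 w1=0 w2=1 w0=1 clk=1 w3=1
t10.Δ3 w1=0 w2=1 w0=0 clk=1 w3=1
t11.Δ0 w1=0 w2=1 w0=0 clk=1 w3=1
t11.Δ1 w1=0 w2=1 w0=0 clk=0 w3=1
t12.Δ0 w1=0 w2=1 w0=0 clk=0 w3=1
t12.Δ1 w1=0 w2=1 w0=0 clk=1 w3=1
t12.Δ2 w1=0 w2=0 w0=0 clk=1 w3=1
t12.Δ3 w1=0 w2=0 w0=1 clk=1 w3=1
t13.Δ0 w1=0 w2=0 w0=1 clk=1 w3=1
t13.Δ1 w1=0 w2=0 w0=1 clk=0 w3=1
t14.Δ0 w1=0 w2=0 w0=1 clk=0 w3=1
t14.Δ1 w1=0 w2=0 w0=1 clk=1 w3=1
t14.Δ2 w1=0 w2=1 w0=1 clk=1 w3=1
t14.Δ3 w1=0 w2=1 w0=0 clk=1 w3=1
t15.Δ0 w1=0 w2=1 w0=0 clk=1 w3=1
t15.Δ1 w1=0 w2=1 w0=0 clk=0 w3=1
t16.Δ0 w1=0 w2=1 w0=0 clk=0 w3=1
t16.Δ1 w1=0 w2=1 w0=0 clk=1 w3=1
t16.Δ2 w1=0 w2=0 w0=0 clk=1 w3=1
t16.Δ3 w1=0 w2=0 w0=1 clk=1 w3=1
t17.Δ0 w1=0 w2=0 w0=1 clk=1 w3=1
t17.Δ1 w1=0 w2=0 w0=1 clk=0 w3=1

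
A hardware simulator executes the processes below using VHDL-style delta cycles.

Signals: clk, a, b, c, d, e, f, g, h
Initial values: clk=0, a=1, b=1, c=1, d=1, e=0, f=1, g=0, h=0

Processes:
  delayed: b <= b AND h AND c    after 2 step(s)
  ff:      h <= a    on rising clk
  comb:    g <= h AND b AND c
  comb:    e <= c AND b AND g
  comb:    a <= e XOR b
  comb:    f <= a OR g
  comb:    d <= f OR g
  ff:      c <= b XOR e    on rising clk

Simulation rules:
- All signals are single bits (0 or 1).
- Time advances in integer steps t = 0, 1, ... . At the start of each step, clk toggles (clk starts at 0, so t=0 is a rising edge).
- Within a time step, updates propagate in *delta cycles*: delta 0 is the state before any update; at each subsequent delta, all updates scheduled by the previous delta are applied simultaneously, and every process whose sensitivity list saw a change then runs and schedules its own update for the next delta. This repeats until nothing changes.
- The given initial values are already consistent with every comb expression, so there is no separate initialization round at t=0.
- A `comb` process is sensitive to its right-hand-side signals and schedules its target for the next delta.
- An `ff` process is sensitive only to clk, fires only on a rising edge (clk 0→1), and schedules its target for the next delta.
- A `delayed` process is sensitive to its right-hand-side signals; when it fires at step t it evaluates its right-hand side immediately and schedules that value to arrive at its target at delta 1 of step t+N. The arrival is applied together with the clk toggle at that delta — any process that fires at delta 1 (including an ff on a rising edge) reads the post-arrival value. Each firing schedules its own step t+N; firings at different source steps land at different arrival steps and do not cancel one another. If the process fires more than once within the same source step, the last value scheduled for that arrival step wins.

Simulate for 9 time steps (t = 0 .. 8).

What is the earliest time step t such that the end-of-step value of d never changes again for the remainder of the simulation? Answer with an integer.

t0.Δ0 d=1 c=1 a=1 g=0 b=1 clk=0 e=0 h=0 f=1
t0.Δ1 d=1 c=1 a=1 g=0 b=1 clk=1 e=0 h=0 f=1
t0.Δ2 d=1 c=1 a=1 g=0 b=1 clk=1 e=0 h=1 f=1
t0.Δ3 d=1 c=1 a=1 g=1 b=1 clk=1 e=0 h=1 f=1
t0.Δ4 d=1 c=1 a=1 g=1 b=1 clk=1 e=1 h=1 f=1
t0.Δ5 d=1 c=1 a=0 g=1 b=1 clk=1 e=1 h=1 f=1
t1.Δ0 d=1 c=1 a=0 g=1 b=1 clk=1 e=1 h=1 f=1
t1.Δ1 d=1 c=1 a=0 g=1 b=1 clk=0 e=1 h=1 f=1
t2.Δ0 d=1 c=1 a=0 g=1 b=1 clk=0 e=1 h=1 f=1
t2.Δ1 d=1 c=1 a=0 g=1 b=1 clk=1 e=1 h=1 f=1
t2.Δ2 d=1 c=0 a=0 g=1 b=1 clk=1 e=1 h=0 f=1
t2.Δ3 d=1 c=0 a=0 g=0 b=1 clk=1 e=0 h=0 f=1
t2.Δ4 d=1 c=0 a=1 g=0 b=1 clk=1 e=0 h=0 f=0
t2.Δ5 d=0 c=0 a=1 g=0 b=1 clk=1 e=0 h=0 f=1
t2.Δ6 d=1 c=0 a=1 g=0 b=1 clk=1 e=0 h=0 f=1
t3.Δ0 d=1 c=0 a=1 g=0 b=1 clk=1 e=0 h=0 f=1
t3.Δ1 d=1 c=0 a=1 g=0 b=1 clk=0 e=0 h=0 f=1
t4.Δ0 d=1 c=0 a=1 g=0 b=1 clk=0 e=0 h=0 f=1
t4.Δ1 d=1 c=0 a=1 g=0 b=0 clk=1 e=0 h=0 f=1
t4.Δ2 d=1 c=0 a=0 g=0 b=0 clk=1 e=0 h=1 f=1
t4.Δ3 d=1 c=0 a=0 g=0 b=0 clk=1 e=0 h=1 f=0
t4.Δ4 d=0 c=0 a=0 g=0 b=0 clk=1 e=0 h=1 f=0
t5.Δ0 d=0 c=0 a=0 g=0 b=0 clk=1 e=0 h=1 f=0
t5.Δ1 d=0 c=0 a=0 g=0 b=0 clk=0 e=0 h=1 f=0
t6.Δ0 d=0 c=0 a=0 g=0 b=0 clk=0 e=0 h=1 f=0
t6.Δ1 d=0 c=0 a=0 g=0 b=0 clk=1 e=0 h=1 f=0
t6.Δ2 d=0 c=0 a=0 g=0 b=0 clk=1 e=0 h=0 f=0
t7.Δ0 d=0 c=0 a=0 g=0 b=0 clk=1 e=0 h=0 f=0
t7.Δ1 d=0 c=0 a=0 g=0 b=0 clk=0 e=0 h=0 f=0
t8.Δ0 d=0 c=0 a=0 g=0 b=0 clk=0 e=0 h=0 f=0
t8.Δ1 d=0 c=0 a=0 g=0 b=0 clk=1 e=0 h=0 f=0

4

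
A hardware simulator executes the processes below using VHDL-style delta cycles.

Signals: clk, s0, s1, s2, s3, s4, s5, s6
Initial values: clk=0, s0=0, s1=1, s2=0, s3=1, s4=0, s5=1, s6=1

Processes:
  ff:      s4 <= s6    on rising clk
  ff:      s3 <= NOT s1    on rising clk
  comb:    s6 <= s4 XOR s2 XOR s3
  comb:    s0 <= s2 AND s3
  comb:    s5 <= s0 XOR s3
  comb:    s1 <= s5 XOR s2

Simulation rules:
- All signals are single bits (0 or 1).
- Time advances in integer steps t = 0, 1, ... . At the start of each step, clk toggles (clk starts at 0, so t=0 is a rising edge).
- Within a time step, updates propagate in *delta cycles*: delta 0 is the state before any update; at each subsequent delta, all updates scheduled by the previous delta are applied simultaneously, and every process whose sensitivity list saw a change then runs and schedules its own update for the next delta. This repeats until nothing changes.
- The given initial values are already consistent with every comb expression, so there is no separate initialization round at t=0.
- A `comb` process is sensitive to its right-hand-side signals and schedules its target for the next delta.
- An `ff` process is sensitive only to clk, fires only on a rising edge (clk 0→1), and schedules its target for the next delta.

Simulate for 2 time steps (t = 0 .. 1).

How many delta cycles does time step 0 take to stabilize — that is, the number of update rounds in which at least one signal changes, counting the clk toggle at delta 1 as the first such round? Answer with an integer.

t0.Δ0 clk=0 s1=1 s6=1 s5=1 s3=1 s4=0 s0=0 s2=0
t0.Δ1 clk=1 s1=1 s6=1 s5=1 s3=1 s4=0 s0=0 s2=0
t0.Δ2 clk=1 s1=1 s6=1 s5=1 s3=0 s4=1 s0=0 s2=0
t0.Δ3 clk=1 s1=1 s6=1 s5=0 s3=0 s4=1 s0=0 s2=0
t0.Δ4 clk=1 s1=0 s6=1 s5=0 s3=0 s4=1 s0=0 s2=0
t1.Δ0 clk=1 s1=0 s6=1 s5=0 s3=0 s4=1 s0=0 s2=0
t1.Δ1 clk=0 s1=0 s6=1 s5=0 s3=0 s4=1 s0=0 s2=0

4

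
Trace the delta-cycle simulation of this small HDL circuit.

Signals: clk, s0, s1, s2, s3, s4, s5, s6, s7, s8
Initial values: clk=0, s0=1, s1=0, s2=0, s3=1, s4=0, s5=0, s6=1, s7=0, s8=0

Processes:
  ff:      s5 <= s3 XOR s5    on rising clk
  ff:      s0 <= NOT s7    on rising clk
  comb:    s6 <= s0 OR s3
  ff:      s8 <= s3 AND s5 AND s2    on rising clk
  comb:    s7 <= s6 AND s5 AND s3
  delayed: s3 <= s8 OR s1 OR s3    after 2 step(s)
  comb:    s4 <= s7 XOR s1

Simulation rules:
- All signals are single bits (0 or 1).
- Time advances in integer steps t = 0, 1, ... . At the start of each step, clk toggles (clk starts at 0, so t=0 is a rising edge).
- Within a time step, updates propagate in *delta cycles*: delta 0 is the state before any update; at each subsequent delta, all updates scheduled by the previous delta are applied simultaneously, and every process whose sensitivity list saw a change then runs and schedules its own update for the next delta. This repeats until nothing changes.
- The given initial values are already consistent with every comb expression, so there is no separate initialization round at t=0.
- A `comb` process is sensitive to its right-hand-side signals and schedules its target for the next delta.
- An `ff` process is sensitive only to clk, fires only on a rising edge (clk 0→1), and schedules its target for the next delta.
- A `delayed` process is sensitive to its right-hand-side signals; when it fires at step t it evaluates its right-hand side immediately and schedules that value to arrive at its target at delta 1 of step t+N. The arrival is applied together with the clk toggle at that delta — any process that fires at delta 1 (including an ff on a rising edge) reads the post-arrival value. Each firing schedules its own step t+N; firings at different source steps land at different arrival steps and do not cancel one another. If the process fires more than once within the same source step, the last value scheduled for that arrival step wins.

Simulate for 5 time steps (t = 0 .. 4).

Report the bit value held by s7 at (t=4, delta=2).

t=0 Δ0: s7=0 s2=0 s3=1 s4=0 s8=0 clk=0 s5=0 s1=0 s6=1 s0=1
  Δ1: clk:0→1
  Δ2: s5:0→1
  Δ3: s7:0→1
  Δ4: s4:0→1
  (4Δ to stable)
t=1 Δ0: s7=1 s2=0 s3=1 s4=1 s8=0 clk=1 s5=1 s1=0 s6=1 s0=1
  Δ1: clk:1→0
  (1Δ to stable)
t=2 Δ0: s7=1 s2=0 s3=1 s4=1 s8=0 clk=0 s5=1 s1=0 s6=1 s0=1
  Δ1: clk:0→1
  Δ2: s5:1→0, s0:1→0
  Δ3: s7:1→0
  Δ4: s4:1→0
  (4Δ to stable)
t=3 Δ0: s7=0 s2=0 s3=1 s4=0 s8=0 clk=1 s5=0 s1=0 s6=1 s0=0
  Δ1: clk:1→0
  (1Δ to stable)
t=4 Δ0: s7=0 s2=0 s3=1 s4=0 s8=0 clk=0 s5=0 s1=0 s6=1 s0=0
  Δ1: clk:0→1
  Δ2: s5:0→1, s0:0→1
  Δ3: s7:0→1
  Δ4: s4:0→1
  (4Δ to stable)

0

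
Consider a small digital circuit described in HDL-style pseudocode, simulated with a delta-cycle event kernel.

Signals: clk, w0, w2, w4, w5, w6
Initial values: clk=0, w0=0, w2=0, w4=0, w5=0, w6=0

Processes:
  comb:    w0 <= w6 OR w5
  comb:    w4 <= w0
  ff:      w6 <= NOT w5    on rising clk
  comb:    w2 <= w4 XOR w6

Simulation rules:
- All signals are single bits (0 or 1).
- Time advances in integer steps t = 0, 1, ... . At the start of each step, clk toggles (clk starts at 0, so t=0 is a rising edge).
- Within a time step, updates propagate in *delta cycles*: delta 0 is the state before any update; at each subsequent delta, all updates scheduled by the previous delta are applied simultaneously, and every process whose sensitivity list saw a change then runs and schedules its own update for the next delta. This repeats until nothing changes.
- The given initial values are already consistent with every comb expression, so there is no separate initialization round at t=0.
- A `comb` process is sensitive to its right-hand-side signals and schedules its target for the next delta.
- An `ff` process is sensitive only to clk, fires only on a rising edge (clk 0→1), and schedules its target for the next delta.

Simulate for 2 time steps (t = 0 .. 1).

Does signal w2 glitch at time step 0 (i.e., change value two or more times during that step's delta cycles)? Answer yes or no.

yes

[bits: w2,w4,w0,w6,w5,clk]
t=0: Δ0=000000 Δ1=000001 Δ2=000101 Δ3=101101 Δ4=111101 Δ5=011101 | 5Δ
t=1: Δ0=011101 Δ1=011100 | 1Δ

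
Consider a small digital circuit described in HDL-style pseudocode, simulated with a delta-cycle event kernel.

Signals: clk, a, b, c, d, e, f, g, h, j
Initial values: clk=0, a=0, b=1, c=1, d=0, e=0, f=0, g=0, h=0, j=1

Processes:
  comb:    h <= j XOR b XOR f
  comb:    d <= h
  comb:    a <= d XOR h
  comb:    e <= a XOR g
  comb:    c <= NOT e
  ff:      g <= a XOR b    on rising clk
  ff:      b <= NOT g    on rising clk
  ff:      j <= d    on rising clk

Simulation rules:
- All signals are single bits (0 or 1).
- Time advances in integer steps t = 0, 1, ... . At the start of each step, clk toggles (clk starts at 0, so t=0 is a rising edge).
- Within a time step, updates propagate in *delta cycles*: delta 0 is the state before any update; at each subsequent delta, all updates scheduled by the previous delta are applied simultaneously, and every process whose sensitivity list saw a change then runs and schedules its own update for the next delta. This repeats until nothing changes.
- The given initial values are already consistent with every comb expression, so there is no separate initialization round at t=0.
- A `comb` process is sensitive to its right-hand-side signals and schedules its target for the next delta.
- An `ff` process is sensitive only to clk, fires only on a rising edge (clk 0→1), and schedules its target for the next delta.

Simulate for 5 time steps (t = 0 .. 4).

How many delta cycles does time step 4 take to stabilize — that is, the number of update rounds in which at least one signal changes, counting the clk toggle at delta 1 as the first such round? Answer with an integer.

[bits: d,g,e,f,h,c,b,clk,j,a]
t=0: Δ0=0000011010 Δ1=0000011110 Δ2=0100011100 Δ3=0110111100 Δ4=1110101101 Δ5=1100101100 Δ6=1110111100 Δ7=1110101100 | 7Δ
t=1: Δ0=1110101100 Δ1=1110101000 | 1Δ
t=2: Δ0=1110101000 Δ1=1110101100 Δ2=1110100110 | 2Δ
t=3: Δ0=1110100110 Δ1=1110100010 | 1Δ
t=4: Δ0=1110100010 Δ1=1110100110 Δ2=1010100110 Δ3=1000100110 Δ4=1000110110 | 4Δ

4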